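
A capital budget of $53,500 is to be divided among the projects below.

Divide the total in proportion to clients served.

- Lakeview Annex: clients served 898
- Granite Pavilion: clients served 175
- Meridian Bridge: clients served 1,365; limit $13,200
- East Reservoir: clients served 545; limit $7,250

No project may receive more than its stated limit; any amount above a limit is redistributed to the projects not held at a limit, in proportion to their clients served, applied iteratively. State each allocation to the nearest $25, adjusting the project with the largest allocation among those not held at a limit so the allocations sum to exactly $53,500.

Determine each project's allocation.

Lakeview Annex: $27,650 · Granite Pavilion: $5,400 · Meridian Bridge: $13,200 · East Reservoir: $7,250

Sum of clients served: 2,983.
Pro-rata shares before constraints: Lakeview Annex 16,105.60; Granite Pavilion 3,138.62; Meridian Bridge 24,481.23; East Reservoir 9,774.56.
Capped: Meridian Bridge ($13,200), East Reservoir ($7,250); remaining pool $33,050 reallocated over remaining clients served 1,073.
Shares after redistribution: Lakeview Annex 27,659.74 → $27,650; Granite Pavilion 5,390.26 → $5,400.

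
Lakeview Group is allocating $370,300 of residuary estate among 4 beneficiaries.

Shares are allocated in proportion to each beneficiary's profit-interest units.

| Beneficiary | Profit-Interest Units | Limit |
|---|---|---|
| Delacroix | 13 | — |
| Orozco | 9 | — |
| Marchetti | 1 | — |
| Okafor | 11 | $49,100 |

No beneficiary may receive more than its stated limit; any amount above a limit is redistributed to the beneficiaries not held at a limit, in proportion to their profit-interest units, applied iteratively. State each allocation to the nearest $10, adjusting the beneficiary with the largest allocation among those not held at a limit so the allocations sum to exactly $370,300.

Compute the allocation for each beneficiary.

Delacroix: $181,540 · Orozco: $125,690 · Marchetti: $13,970 · Okafor: $49,100

Sum of profit-interest units: 34.
Proportional shares (ignoring caps): Delacroix 141,585.29; Orozco 98,020.59; Marchetti 10,891.18; Okafor 119,802.94.
Capped: Okafor ($49,100); remaining pool $321,200 reallocated over remaining profit-interest units 23.
Redistributed shares: Delacroix 181,547.83 → $181,550; Orozco 125,686.96 → $125,690; Marchetti 13,965.22 → $13,970.
Rounding difference −$10 applied to Delacroix → $181,540.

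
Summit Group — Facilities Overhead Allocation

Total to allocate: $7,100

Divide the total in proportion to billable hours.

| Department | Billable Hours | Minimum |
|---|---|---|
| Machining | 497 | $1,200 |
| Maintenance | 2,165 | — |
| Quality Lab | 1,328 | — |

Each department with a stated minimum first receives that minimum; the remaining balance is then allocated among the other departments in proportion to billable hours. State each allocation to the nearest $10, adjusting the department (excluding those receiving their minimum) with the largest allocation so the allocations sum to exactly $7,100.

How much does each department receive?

Machining: $1,200 | Maintenance: $3,660 | Quality Lab: $2,240

Guaranteed amounts: Machining $1,200. Remaining pool $5,900.
Remaining pool split over remaining billable hours 3,493: Maintenance 3,656.89 → $3,660; Quality Lab 2,243.11 → $2,240.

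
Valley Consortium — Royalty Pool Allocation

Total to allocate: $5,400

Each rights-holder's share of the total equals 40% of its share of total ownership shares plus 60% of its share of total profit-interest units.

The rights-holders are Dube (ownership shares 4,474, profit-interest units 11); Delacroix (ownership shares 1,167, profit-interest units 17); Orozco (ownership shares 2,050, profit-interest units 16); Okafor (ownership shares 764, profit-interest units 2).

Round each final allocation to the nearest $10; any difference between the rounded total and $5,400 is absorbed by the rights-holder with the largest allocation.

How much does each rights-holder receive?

Dube: $1,910 · Delacroix: $1,500 · Orozco: $1,650 · Okafor: $340

Totals — ownership shares 8,455, profit-interest units 46.
Composite weights (40% ownership shares + 60% profit-interest units): Dube 0.3551; Delacroix 0.2769; Orozco 0.3057; Okafor 0.0622.
Pro-rata amounts: Dube 1,917.76; Delacroix 1,495.52; Orozco 1,650.67; Okafor 336.05.
At nearest $10: Dube $1,920; Delacroix $1,500; Orozco $1,650; Okafor $340. Sum = $5,410.
Difference $5,400 − $5,410 = −$10 applied to largest allocation (Dube): Dube becomes $1,910.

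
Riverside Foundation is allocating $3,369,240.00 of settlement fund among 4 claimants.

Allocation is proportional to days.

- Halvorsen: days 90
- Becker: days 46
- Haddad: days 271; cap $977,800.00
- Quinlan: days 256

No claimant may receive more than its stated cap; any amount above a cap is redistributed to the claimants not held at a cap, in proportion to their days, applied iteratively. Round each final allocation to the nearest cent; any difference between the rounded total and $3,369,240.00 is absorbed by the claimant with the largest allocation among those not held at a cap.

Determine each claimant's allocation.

Days total: 663.
Pro-rata shares before constraints: Halvorsen 457,362.8959; Becker 233,763.2579; Haddad 1,377,170.4977; Quinlan 1,300,943.3484.
Cap binds for Haddad ($977,800.00); remaining pool $2,391,440.00 reallocated over remaining days 392.
Shares after redistribution: Halvorsen 549,055.1020 → $549,055.10; Becker 280,628.1633 → $280,628.16; Quinlan 1,561,756.7347 → $1,561,756.73.
Rounding difference +$0.01 applied to Quinlan → $1,561,756.74.

Halvorsen: $549,055.10; Becker: $280,628.16; Haddad: $977,800.00; Quinlan: $1,561,756.74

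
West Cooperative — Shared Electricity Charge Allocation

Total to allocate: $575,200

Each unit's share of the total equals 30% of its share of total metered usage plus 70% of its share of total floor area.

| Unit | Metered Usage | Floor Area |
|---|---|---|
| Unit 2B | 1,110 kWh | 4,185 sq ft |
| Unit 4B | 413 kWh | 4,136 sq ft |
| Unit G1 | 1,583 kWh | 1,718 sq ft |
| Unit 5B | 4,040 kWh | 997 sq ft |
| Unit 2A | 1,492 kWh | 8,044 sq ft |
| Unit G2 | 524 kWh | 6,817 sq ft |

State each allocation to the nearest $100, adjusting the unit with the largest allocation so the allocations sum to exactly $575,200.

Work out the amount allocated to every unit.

Unit 2B: $86,000 | Unit 4B: $72,100 | Unit G1: $56,500 | Unit 5B: $91,600 | Unit 2A: $153,100 | Unit G2: $115,900

Metered usage total 9,162; floor area total 25,897.
Composite weights (30% metered usage + 70% floor area): Unit 2B 0.1495; Unit 4B 0.1253; Unit G1 0.0983; Unit 5B 0.1592; Unit 2A 0.2663; Unit G2 0.2014.
Proportional shares: Unit 2B 85,973.41; Unit 4B 72,084.05; Unit G1 56,525.75; Unit 5B 91,591.74; Unit 2A 153,166.87; Unit G2 115,858.17.
Rounded to nearest $100: Unit 2B $86,000; Unit 4B $72,100; Unit G1 $56,500; Unit 5B $91,600; Unit 2A $153,200; Unit G2 $115,900. Sum = $575,300.
Difference $575,200 − $575,300 = −$100 applied to largest allocation (Unit 2A): Unit 2A becomes $153,100.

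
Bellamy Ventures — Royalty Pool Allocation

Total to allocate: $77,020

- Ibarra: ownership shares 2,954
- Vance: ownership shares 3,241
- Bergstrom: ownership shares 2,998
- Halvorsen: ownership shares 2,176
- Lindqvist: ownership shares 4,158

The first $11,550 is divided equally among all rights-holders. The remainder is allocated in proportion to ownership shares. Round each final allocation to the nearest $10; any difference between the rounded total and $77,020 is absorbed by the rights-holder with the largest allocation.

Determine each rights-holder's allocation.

Equal tier: $11,550 ÷ 5 = $2,310 apiece.
Remainder $65,470 by ownership shares (total 15,527): Ibarra 12,455.62 → $12,460; Vance 13,665.76 → $13,670; Bergstrom 12,641.15 → $12,640; Halvorsen 9,175.16 → $9,180; Lindqvist 17,532.32 → $17,530.
Rounding difference −$10 on remainder applied to Lindqvist.
Totals: Ibarra $2,310 + $12,460 = $14,770; Vance $2,310 + $13,670 = $15,980; Bergstrom $2,310 + $12,640 = $14,950; Halvorsen $2,310 + $9,180 = $11,490; Lindqvist $2,310 + $17,520 = $19,830.

Ibarra: $14,770 · Vance: $15,980 · Bergstrom: $14,950 · Halvorsen: $11,490 · Lindqvist: $19,830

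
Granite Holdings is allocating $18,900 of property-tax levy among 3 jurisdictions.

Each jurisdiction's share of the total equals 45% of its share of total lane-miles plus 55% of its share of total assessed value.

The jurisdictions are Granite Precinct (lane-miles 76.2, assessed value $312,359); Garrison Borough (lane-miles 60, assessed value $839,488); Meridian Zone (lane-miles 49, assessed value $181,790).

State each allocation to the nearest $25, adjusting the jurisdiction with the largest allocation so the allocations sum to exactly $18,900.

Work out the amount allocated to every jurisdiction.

Lane-miles total 185.2; assessed value total 1,333,637.
Composite weights (45% lane-miles + 55% assessed value): Granite Precinct 0.3140; Garrison Borough 0.4920; Meridian Zone 0.1940.
Pro-rata amounts: Granite Precinct 5,934.03; Garrison Borough 9,298.77; Meridian Zone 3,667.20.
Rounded to nearest $25: Granite Precinct $5,925; Garrison Borough $9,300; Meridian Zone $3,675. Sum = $18,900.
No rounding difference to absorb.

Granite Precinct: $5,925; Garrison Borough: $9,300; Meridian Zone: $3,675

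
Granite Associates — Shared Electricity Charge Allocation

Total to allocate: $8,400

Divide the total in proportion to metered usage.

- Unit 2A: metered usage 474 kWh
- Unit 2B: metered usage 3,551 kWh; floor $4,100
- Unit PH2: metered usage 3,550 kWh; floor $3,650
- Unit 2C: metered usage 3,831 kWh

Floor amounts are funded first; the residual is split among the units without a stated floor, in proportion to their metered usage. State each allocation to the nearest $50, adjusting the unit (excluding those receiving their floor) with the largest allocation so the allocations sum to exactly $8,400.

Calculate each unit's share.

Minimums first: Unit 2B $4,100; Unit PH2 $3,650. Residual $650.
Residual split over remaining metered usage 4,305: Unit 2A 71.57 → $50; Unit 2C 578.43 → $600.

Unit 2A: $50; Unit 2B: $4,100; Unit PH2: $3,650; Unit 2C: $600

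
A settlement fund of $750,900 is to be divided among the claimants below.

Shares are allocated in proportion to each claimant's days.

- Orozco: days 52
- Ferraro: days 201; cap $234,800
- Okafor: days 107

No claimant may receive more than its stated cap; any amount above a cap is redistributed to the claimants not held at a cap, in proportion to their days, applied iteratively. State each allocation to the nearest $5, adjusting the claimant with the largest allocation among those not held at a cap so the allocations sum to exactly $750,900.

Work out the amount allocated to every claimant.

Orozco: $168,785; Ferraro: $234,800; Okafor: $347,315

Combined days = 360.
Unconstrained shares: Orozco 108,463.33; Ferraro 419,252.50; Okafor 223,184.17.
Held at cap: Ferraro ($234,800); residual $516,100 reallocated over remaining days 159.
Remaining shares: Orozco 168,787.42 → $168,785; Okafor 347,312.58 → $347,315.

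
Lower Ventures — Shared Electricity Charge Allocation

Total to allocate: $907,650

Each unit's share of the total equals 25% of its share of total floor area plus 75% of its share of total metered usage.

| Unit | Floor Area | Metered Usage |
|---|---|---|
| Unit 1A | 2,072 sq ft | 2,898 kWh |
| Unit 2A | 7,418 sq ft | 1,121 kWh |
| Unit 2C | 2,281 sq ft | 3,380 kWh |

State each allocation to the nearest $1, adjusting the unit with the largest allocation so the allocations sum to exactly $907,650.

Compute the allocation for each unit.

Unit 1A: $306,570; Unit 2A: $246,135; Unit 2C: $354,945

Totals — floor area 11,771, metered usage 7,399.
Composite weights (25% floor area + 75% metered usage): Unit 1A 0.3378; Unit 2A 0.2712; Unit 2C 0.3911.
Unrounded shares: Unit 1A 306,570.01; Unit 2A 246,135.10; Unit 2C 354,944.88.
At nearest $1: Unit 1A $306,570; Unit 2A $246,135; Unit 2C $354,945. Sum = $907,650.
Sum already equals the total — no adjustment.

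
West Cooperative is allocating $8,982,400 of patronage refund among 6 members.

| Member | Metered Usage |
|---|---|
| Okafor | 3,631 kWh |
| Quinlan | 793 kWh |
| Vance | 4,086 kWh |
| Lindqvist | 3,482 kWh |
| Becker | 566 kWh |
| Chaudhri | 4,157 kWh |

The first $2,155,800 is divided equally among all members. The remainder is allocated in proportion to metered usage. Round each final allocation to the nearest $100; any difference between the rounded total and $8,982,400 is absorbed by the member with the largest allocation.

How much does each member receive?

Equal tier: $2,155,800 ÷ 6 = $359,300 apiece.
Remainder $6,826,600 by metered usage (total 16,715): Okafor 1,482,942.54 → $1,482,900; Quinlan 323,870.40 → $323,900; Vance 1,668,769.82 → $1,668,800; Lindqvist 1,422,089.21 → $1,422,100; Becker 231,160.97 → $231,200; Chaudhri 1,697,767.05 → $1,697,800.
Rounding difference −$100 on remainder applied to Chaudhri.
Totals: Okafor $359,300 + $1,482,900 = $1,842,200; Quinlan $359,300 + $323,900 = $683,200; Vance $359,300 + $1,668,800 = $2,028,100; Lindqvist $359,300 + $1,422,100 = $1,781,400; Becker $359,300 + $231,200 = $590,500; Chaudhri $359,300 + $1,697,700 = $2,057,000.

Okafor: $1,842,200; Quinlan: $683,200; Vance: $2,028,100; Lindqvist: $1,781,400; Becker: $590,500; Chaudhri: $2,057,000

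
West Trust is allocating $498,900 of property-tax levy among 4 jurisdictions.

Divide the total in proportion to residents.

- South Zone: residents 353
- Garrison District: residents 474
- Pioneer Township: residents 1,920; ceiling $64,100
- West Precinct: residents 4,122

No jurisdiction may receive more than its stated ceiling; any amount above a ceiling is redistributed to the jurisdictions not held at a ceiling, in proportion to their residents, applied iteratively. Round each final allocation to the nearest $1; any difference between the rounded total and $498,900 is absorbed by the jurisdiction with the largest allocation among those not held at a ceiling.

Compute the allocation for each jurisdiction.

South Zone: $31,013 | Garrison District: $41,644 | Pioneer Township: $64,100 | West Precinct: $362,143

Sum of residents: 6,869.
Unconstrained shares: South Zone 25,638.62; Garrison District 34,426.93; Pioneer Township 139,450.87; West Precinct 299,383.58.
Cap binds for Pioneer Township ($64,100); remaining pool $434,800 reallocated over remaining residents 4,949.
Remaining shares: South Zone 31,013.21 → $31,013; Garrison District 41,643.81 → $41,644; West Precinct 362,142.98 → $362,143.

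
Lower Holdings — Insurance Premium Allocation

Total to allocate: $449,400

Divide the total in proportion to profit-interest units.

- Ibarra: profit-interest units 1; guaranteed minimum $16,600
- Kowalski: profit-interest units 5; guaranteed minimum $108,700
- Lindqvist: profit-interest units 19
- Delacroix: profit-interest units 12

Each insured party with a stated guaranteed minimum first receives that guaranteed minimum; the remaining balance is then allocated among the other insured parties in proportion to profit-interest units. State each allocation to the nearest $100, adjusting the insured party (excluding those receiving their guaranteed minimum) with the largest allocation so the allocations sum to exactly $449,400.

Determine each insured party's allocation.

Guaranteed amounts: Ibarra $16,600; Kowalski $108,700. Residual $324,100.
Residual split over remaining profit-interest units 31: Lindqvist 198,641.94 → $198,600; Delacroix 125,458.06 → $125,500.

Ibarra: $16,600; Kowalski: $108,700; Lindqvist: $198,600; Delacroix: $125,500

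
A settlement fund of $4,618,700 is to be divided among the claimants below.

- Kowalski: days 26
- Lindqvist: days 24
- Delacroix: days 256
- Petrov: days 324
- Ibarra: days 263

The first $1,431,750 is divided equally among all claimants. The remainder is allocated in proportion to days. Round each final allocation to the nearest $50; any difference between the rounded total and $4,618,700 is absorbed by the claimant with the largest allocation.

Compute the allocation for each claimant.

First tranche $1,431,750 split equally: $286,350 each.
Remainder $3,186,950 by days (total 893): Kowalski 92,789.14 → $92,800; Lindqvist 85,651.51 → $85,650; Delacroix 913,616.13 → $913,600; Petrov 1,156,295.41 → $1,156,300; Ibarra 938,597.82 → $938,600.
Totals: Kowalski $286,350 + $92,800 = $379,150; Lindqvist $286,350 + $85,650 = $372,000; Delacroix $286,350 + $913,600 = $1,199,950; Petrov $286,350 + $1,156,300 = $1,442,650; Ibarra $286,350 + $938,600 = $1,224,950.

Kowalski: $379,150 · Lindqvist: $372,000 · Delacroix: $1,199,950 · Petrov: $1,442,650 · Ibarra: $1,224,950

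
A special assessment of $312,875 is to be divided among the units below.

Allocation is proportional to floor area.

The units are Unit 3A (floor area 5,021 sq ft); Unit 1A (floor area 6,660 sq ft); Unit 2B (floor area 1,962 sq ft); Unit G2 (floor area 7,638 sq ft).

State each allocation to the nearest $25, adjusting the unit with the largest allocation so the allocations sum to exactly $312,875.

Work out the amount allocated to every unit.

Unit 3A: $73,825; Unit 1A: $97,925; Unit 2B: $28,850; Unit G2: $112,275

Total floor area = 21,281.
Unrounded shares: Unit 3A 5,021/21,281 × $312,875 = 73,819.15; Unit 1A 6,660/21,281 × $312,875 = 97,915.86; Unit 2B 1,962/21,281 × $312,875 = 28,845.48; Unit G2 7,638/21,281 × $312,875 = 112,294.50.
After rounding ($25): Unit 3A $73,825; Unit 1A $97,925; Unit 2B $28,850; Unit G2 $112,300. Sum = $312,900.
Difference $312,875 − $312,900 = −$25 applied to largest allocation (Unit G2): Unit G2 becomes $112,275.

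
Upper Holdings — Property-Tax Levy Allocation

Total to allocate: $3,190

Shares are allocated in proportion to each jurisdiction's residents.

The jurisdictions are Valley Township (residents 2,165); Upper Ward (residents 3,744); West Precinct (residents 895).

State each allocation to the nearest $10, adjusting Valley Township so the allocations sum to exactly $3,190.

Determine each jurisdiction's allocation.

Residents total: 6,804.
Pro-rata amounts: Valley Township 2,165/6,804 × $3,190 = 1,015.04; Upper Ward 3,744/6,804 × $3,190 = 1,755.34; West Precinct 895/6,804 × $3,190 = 419.61.
Rounded to nearest $10: Valley Township $1,020; Upper Ward $1,760; West Precinct $420. Sum = $3,200.
Difference $3,190 − $3,200 = −$10 applied to Valley Township: Valley Township becomes $1,010.

Valley Township: $1,010 · Upper Ward: $1,760 · West Precinct: $420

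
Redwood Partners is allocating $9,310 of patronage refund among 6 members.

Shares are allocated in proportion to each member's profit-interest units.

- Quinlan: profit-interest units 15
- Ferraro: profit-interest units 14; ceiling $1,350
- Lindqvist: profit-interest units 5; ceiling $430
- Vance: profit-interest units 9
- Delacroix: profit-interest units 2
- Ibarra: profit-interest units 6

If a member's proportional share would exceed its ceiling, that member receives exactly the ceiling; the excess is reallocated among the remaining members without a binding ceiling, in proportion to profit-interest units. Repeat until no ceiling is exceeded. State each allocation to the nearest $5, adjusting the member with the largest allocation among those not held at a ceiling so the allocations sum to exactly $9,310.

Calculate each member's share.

Quinlan: $3,530 · Ferraro: $1,350 · Lindqvist: $430 · Vance: $2,120 · Delacroix: $470 · Ibarra: $1,410

Total profit-interest units = 51.
Proportional shares (ignoring caps): Quinlan 2,738.24; Ferraro 2,555.69; Lindqvist 912.75; Vance 1,642.94; Delacroix 365.10; Ibarra 1,095.29.
Capped: Ferraro ($1,350), Lindqvist ($430); balance $7,530 reallocated over remaining profit-interest units 32.
Shares after redistribution: Quinlan 3,529.69 → $3,530; Vance 2,117.81 → $2,120; Delacroix 470.62 → $470; Ibarra 1,411.88 → $1,410.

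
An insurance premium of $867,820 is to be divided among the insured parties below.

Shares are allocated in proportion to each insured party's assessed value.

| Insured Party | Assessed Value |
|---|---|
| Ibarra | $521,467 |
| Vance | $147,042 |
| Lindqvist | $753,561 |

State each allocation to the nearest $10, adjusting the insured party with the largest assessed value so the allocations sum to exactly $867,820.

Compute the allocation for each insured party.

Sum of assessed value: 521,467 + 147,042 + 753,561 = 1,422,070.
Pro-rata amounts: Ibarra 318,225.89; Vance 89,732.56; Lindqvist 459,861.54.
After rounding ($10): Ibarra $318,230; Vance $89,730; Lindqvist $459,860. Sum = $867,820.
No rounding difference to absorb.

Ibarra: $318,230; Vance: $89,730; Lindqvist: $459,860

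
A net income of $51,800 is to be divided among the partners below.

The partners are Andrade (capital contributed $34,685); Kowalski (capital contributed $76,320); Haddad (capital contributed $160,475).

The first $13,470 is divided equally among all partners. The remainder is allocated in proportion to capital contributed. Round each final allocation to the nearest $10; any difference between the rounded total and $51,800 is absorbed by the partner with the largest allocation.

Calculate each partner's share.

Andrade: $9,390 | Kowalski: $15,270 | Haddad: $27,140

First tranche $13,470 split equally: $4,490 each.
Remainder $38,330 by capital contributed (total 271,480): Andrade 4,897.14 → $4,900; Kowalski 10,775.55 → $10,780; Haddad 22,657.31 → $22,660.
Rounding difference −$10 on remainder applied to Haddad.
Totals: Andrade $4,490 + $4,900 = $9,390; Kowalski $4,490 + $10,780 = $15,270; Haddad $4,490 + $22,650 = $27,140.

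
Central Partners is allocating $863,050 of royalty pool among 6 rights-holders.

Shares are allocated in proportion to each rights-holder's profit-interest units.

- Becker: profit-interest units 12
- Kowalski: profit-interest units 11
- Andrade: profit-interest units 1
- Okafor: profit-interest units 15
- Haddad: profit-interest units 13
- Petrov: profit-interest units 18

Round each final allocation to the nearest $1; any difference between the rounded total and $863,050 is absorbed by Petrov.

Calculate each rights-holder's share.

Sum of profit-interest units: 70.
Raw shares: Becker 12/70 × $863,050 = 147,951.43; Kowalski 11/70 × $863,050 = 135,622.14; Andrade 1/70 × $863,050 = 12,329.29; Okafor 15/70 × $863,050 = 184,939.29; Haddad 13/70 × $863,050 = 160,280.71; Petrov 18/70 × $863,050 = 221,927.14.
After rounding ($1): Becker $147,951; Kowalski $135,622; Andrade $12,329; Okafor $184,939; Haddad $160,281; Petrov $221,927. Sum = $863,049.
Difference $863,050 − $863,049 = +$1 applied to Petrov: Petrov becomes $221,928.

Becker: $147,951; Kowalski: $135,622; Andrade: $12,329; Okafor: $184,939; Haddad: $160,281; Petrov: $221,928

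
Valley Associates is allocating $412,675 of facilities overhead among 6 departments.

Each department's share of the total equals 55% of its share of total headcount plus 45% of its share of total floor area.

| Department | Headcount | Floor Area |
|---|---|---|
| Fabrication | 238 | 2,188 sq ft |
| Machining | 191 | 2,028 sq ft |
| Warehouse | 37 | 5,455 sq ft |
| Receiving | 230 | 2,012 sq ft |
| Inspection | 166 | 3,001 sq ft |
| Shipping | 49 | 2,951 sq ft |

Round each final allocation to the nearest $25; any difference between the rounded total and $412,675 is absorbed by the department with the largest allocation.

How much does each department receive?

Totals — headcount 911, floor area 17,635.
Blended shares (55% headcount + 45% floor area): Fabrication 0.1995; Machining 0.1671; Warehouse 0.1615; Receiving 0.1902; Inspection 0.1768; Shipping 0.1049.
Pro-rata amounts: Fabrication 82,337.08; Machining 68,942.40; Warehouse 66,661.75; Receiving 78,490.57; Inspection 72,959.85; Shipping 43,283.35.
At nearest $25: Fabrication $82,325; Machining $68,950; Warehouse $66,650; Receiving $78,500; Inspection $72,950; Shipping $43,275. Sum = $412,650.
Difference $412,675 − $412,650 = +$25 applied to largest allocation (Fabrication): Fabrication becomes $82,350.

Fabrication: $82,350 · Machining: $68,950 · Warehouse: $66,650 · Receiving: $78,500 · Inspection: $72,950 · Shipping: $43,275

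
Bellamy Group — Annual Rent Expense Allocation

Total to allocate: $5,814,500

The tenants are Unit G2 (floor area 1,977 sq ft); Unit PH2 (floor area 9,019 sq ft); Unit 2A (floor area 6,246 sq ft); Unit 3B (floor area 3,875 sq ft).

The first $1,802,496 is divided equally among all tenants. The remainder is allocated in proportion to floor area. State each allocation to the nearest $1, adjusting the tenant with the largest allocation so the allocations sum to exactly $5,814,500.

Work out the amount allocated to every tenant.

Unit G2: $826,233 | Unit PH2: $2,164,137 | Unit 2A: $1,637,297 | Unit 3B: $1,186,833

Equal tier: $1,802,496 ÷ 4 = $450,624 apiece.
Remainder $4,012,004 by floor area (total 21,117): Unit G2 375,608.84 → $375,609; Unit PH2 1,713,513.48 → $1,713,513; Unit 2A 1,186,673.15 → $1,186,673; Unit 3B 736,208.53 → $736,209.
Totals: Unit G2 $450,624 + $375,609 = $826,233; Unit PH2 $450,624 + $1,713,513 = $2,164,137; Unit 2A $450,624 + $1,186,673 = $1,637,297; Unit 3B $450,624 + $736,209 = $1,186,833.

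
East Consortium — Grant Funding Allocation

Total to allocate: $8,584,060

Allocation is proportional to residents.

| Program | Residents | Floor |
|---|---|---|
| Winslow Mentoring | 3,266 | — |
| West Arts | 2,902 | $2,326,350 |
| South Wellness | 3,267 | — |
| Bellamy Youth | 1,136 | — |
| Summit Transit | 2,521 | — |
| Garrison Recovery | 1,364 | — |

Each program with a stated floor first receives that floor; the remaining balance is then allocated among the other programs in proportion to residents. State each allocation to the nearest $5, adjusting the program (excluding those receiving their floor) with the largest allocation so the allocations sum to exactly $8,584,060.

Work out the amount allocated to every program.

Winslow Mentoring: $1,768,885; West Arts: $2,326,350; South Wellness: $1,769,425; Bellamy Youth: $615,265; Summit Transit: $1,365,385; Garrison Recovery: $738,750

Minimums first: West Arts $2,326,350. Residual $6,257,710.
Residual split over remaining residents 11,554: Winslow Mentoring 1,768,883.58 → $1,768,885; South Wellness 1,769,425.18 → $1,769,425; Bellamy Youth 615,263.85 → $615,265; Summit Transit 1,365,387.48 → $1,365,385; Garrison Recovery 738,749.91 → $738,750.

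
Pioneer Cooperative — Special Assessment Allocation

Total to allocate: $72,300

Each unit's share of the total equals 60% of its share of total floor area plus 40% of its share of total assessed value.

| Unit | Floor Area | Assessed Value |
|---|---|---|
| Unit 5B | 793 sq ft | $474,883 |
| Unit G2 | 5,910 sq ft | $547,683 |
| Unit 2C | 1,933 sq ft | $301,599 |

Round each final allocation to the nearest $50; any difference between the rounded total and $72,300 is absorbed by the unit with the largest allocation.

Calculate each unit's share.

Floor area total 8,636; assessed value total 1,324,165.
Combined weights (60% floor area + 40% assessed value): Unit 5B 0.1985; Unit G2 0.5760; Unit 2C 0.2254.
Proportional shares: Unit 5B 14,354.89; Unit G2 41,648.36; Unit 2C 16,296.74.
At nearest $50: Unit 5B $14,350; Unit G2 $41,650; Unit 2C $16,300. Sum = $72,300.
No rounding difference to absorb.

Unit 5B: $14,350 · Unit G2: $41,650 · Unit 2C: $16,300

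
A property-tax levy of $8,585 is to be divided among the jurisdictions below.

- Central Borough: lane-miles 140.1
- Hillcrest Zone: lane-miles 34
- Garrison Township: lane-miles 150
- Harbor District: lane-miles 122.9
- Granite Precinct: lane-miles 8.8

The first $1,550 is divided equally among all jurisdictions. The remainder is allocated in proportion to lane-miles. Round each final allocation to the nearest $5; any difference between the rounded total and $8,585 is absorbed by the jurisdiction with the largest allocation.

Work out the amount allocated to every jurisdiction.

$1,550 shared equally gives $310 per jurisdiction.
Remainder $7,035 by lane-miles (total 455.8): Central Borough 2,162.36 → $2,160; Hillcrest Zone 524.77 → $525; Garrison Township 2,315.16 → $2,315; Harbor District 1,896.89 → $1,895; Granite Precinct 135.82 → $135.
Rounding difference +$5 on remainder applied to Garrison Township.
Totals: Central Borough $310 + $2,160 = $2,470; Hillcrest Zone $310 + $525 = $835; Garrison Township $310 + $2,320 = $2,630; Harbor District $310 + $1,895 = $2,205; Granite Precinct $310 + $135 = $445.

Central Borough: $2,470; Hillcrest Zone: $835; Garrison Township: $2,630; Harbor District: $2,205; Granite Precinct: $445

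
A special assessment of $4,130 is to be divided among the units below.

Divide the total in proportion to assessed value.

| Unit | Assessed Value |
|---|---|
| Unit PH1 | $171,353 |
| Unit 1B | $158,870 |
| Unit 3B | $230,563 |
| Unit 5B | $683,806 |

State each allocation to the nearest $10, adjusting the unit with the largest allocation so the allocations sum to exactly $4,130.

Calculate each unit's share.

Assessed value total: 1,244,592.
Unrounded shares: Unit PH1 171,353/1,244,592 × $4,130 = 568.61; Unit 1B 158,870/1,244,592 × $4,130 = 527.19; Unit 3B 230,563/1,244,592 × $4,130 = 765.09; Unit 5B 683,806/1,244,592 × $4,130 = 2,269.11.
At nearest $10: Unit PH1 $570; Unit 1B $530; Unit 3B $770; Unit 5B $2,270. Sum = $4,140.
Difference $4,130 − $4,140 = −$10 applied to largest allocation (Unit 5B): Unit 5B becomes $2,260.

Unit PH1: $570 · Unit 1B: $530 · Unit 3B: $770 · Unit 5B: $2,260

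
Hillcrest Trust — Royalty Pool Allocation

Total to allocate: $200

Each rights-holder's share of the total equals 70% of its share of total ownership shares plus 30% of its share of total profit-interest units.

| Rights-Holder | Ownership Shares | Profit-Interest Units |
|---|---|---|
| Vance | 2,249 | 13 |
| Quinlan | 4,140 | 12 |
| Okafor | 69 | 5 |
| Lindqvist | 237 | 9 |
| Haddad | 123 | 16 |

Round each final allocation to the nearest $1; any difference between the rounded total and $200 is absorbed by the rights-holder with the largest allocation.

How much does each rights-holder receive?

Vance: $60 | Quinlan: $98 | Okafor: $7 | Lindqvist: $15 | Haddad: $20

Ownership shares total 6,818; profit-interest units total 55.
Composite weights (70% ownership shares + 30% profit-interest units): Vance 0.3018; Quinlan 0.4905; Okafor 0.0344; Lindqvist 0.0734; Haddad 0.0999.
Unrounded shares: Vance 60.36; Quinlan 98.10; Okafor 6.87; Lindqvist 14.68; Haddad 19.98.
Rounded to nearest $1: Vance $60; Quinlan $98; Okafor $7; Lindqvist $15; Haddad $20. Sum = $200.
Sum already equals the total — no adjustment.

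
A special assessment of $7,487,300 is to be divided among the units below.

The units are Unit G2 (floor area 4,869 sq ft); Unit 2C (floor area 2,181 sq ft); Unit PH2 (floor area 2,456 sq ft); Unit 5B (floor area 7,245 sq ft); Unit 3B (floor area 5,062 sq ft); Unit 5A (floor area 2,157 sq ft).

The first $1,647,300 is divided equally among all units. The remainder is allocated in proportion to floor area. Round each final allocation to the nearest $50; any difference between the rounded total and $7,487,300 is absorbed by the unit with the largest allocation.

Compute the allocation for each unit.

First tranche $1,647,300 split equally: $274,550 each.
Remainder $5,840,000 by floor area (total 23,970): Unit G2 1,186,272.84 → $1,186,250; Unit 2C 531,374.22 → $531,350; Unit PH2 598,374.63 → $598,350; Unit 5B 1,765,156.45 → $1,765,150; Unit 3B 1,233,294.95 → $1,233,300; Unit 5A 525,526.91 → $525,550.
Rounding difference +$50 on remainder applied to Unit 5B.
Totals: Unit G2 $274,550 + $1,186,250 = $1,460,800; Unit 2C $274,550 + $531,350 = $805,900; Unit PH2 $274,550 + $598,350 = $872,900; Unit 5B $274,550 + $1,765,200 = $2,039,750; Unit 3B $274,550 + $1,233,300 = $1,507,850; Unit 5A $274,550 + $525,550 = $800,100.

Unit G2: $1,460,800; Unit 2C: $805,900; Unit PH2: $872,900; Unit 5B: $2,039,750; Unit 3B: $1,507,850; Unit 5A: $800,100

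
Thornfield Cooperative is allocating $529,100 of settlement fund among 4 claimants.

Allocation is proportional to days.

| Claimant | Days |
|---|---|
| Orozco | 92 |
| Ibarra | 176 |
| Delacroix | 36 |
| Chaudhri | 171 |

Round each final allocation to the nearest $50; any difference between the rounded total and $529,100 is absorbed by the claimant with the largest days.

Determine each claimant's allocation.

Total days = 475.
Pro-rata amounts: Orozco 92/475 × $529,100 = 102,478.32; Ibarra 176/475 × $529,100 = 196,045.47; Delacroix 36/475 × $529,100 = 40,100.21; Chaudhri 171/475 × $529,100 = 190,476.00.
At nearest $50: Orozco $102,500; Ibarra $196,050; Delacroix $40,100; Chaudhri $190,500. Sum = $529,150.
Difference $529,100 − $529,150 = −$50 applied to largest days (Ibarra): Ibarra becomes $196,000.

Orozco: $102,500 | Ibarra: $196,000 | Delacroix: $40,100 | Chaudhri: $190,500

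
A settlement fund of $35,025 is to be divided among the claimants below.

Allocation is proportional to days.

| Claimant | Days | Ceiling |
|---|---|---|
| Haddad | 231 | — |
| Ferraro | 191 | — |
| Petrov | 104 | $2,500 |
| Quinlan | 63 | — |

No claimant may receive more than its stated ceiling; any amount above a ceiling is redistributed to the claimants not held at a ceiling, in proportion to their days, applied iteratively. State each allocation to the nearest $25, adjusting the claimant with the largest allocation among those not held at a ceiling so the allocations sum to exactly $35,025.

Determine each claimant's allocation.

Total days = 589.
Proportional shares (ignoring caps): Haddad 13,736.46; Ferraro 11,357.85; Petrov 6,184.38; Quinlan 3,746.31.
Capped: Petrov ($2,500); residual $32,525 reallocated over remaining days 485.
Redistributed shares: Haddad 15,491.29 → $15,500; Ferraro 12,808.81 → $12,800; Quinlan 4,224.90 → $4,225.

Haddad: $15,500; Ferraro: $12,800; Petrov: $2,500; Quinlan: $4,225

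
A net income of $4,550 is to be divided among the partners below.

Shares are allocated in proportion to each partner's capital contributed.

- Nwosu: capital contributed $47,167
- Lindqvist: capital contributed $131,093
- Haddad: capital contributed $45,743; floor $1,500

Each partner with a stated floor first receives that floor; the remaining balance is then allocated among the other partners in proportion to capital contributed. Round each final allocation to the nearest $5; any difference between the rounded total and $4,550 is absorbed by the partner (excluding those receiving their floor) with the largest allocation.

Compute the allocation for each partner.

Fund the minimums — Haddad $1,500. Residual $3,050.
Residual split over remaining capital contributed 178,260: Nwosu 807.02 → $805; Lindqvist 2,242.98 → $2,245.

Nwosu: $805; Lindqvist: $2,245; Haddad: $1,500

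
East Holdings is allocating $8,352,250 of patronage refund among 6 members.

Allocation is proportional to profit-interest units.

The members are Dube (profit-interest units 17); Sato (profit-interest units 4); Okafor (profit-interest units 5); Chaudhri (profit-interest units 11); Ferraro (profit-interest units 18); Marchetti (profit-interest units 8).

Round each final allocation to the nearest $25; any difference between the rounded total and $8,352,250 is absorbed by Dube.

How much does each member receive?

Dube: $2,253,800 · Sato: $530,300 · Okafor: $662,875 · Chaudhri: $1,458,325 · Ferraro: $2,386,350 · Marchetti: $1,060,600

Total profit-interest units = 63.
Unrounded shares: Dube 17/63 × $8,352,250 = 2,253,781.75; Sato 4/63 × $8,352,250 = 530,301.59; Okafor 5/63 × $8,352,250 = 662,876.98; Chaudhri 11/63 × $8,352,250 = 1,458,329.37; Ferraro 18/63 × $8,352,250 = 2,386,357.14; Marchetti 8/63 × $8,352,250 = 1,060,603.17.
Rounded to nearest $25: Dube $2,253,775; Sato $530,300; Okafor $662,875; Chaudhri $1,458,325; Ferraro $2,386,350; Marchetti $1,060,600. Sum = $8,352,225.
Difference $8,352,250 − $8,352,225 = +$25 applied to Dube: Dube becomes $2,253,800.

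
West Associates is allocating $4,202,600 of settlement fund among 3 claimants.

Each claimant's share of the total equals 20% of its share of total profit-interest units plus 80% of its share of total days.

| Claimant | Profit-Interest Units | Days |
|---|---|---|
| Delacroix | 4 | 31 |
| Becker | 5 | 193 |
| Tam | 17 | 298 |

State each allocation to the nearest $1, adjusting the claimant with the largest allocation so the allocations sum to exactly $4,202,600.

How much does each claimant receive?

Delacroix: $328,975 · Becker: $1,404,706 · Tam: $2,468,919

Profit-interest units total 26; days total 522.
Blended shares (20% profit-interest units + 80% days): Delacroix 0.0783; Becker 0.3342; Tam 0.5875.
Unrounded shares: Delacroix 328,974.52; Becker 1,404,706.35; Tam 2,468,919.12.
Rounded to nearest $1: Delacroix $328,975; Becker $1,404,706; Tam $2,468,919. Sum = $4,202,600.
Sum already equals the total — no adjustment.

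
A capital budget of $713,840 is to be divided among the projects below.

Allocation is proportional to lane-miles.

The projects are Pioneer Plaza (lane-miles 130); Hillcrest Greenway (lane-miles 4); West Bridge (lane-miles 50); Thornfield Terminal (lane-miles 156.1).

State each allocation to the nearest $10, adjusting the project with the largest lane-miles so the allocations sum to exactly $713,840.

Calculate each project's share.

Pioneer Plaza: $272,860; Hillcrest Greenway: $8,400; West Bridge: $104,950; Thornfield Terminal: $327,630

Sum of lane-miles: 340.1.
Proportional shares: Pioneer Plaza 130/340.1 × $713,840 = 272,858.57; Hillcrest Greenway 4/340.1 × $713,840 = 8,395.65; West Bridge 50/340.1 × $713,840 = 104,945.60; Thornfield Terminal 156.1/340.1 × $713,840 = 327,640.18.
Rounded to nearest $10: Pioneer Plaza $272,860; Hillcrest Greenway $8,400; West Bridge $104,950; Thornfield Terminal $327,640. Sum = $713,850.
Difference $713,840 − $713,850 = −$10 applied to largest lane-miles (Thornfield Terminal): Thornfield Terminal becomes $327,630.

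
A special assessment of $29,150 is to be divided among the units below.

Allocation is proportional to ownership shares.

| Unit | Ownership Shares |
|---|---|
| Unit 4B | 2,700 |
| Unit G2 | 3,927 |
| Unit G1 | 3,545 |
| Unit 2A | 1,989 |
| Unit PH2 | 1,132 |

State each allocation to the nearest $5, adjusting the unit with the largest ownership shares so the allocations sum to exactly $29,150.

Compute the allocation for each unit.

Combined ownership shares = 13,293.
Raw shares: Unit 4B 2,700/13,293 × $29,150 = 5,920.79; Unit G2 3,927/13,293 × $29,150 = 8,611.45; Unit G1 3,545/13,293 × $29,150 = 7,773.77; Unit 2A 1,989/13,293 × $29,150 = 4,361.65; Unit PH2 1,132/13,293 × $29,150 = 2,482.34.
After rounding ($5): Unit 4B $5,920; Unit G2 $8,610; Unit G1 $7,775; Unit 2A $4,360; Unit PH2 $2,480. Sum = $29,145.
Difference $29,150 − $29,145 = +$5 applied to largest ownership shares (Unit G2): Unit G2 becomes $8,615.

Unit 4B: $5,920 · Unit G2: $8,615 · Unit G1: $7,775 · Unit 2A: $4,360 · Unit PH2: $2,480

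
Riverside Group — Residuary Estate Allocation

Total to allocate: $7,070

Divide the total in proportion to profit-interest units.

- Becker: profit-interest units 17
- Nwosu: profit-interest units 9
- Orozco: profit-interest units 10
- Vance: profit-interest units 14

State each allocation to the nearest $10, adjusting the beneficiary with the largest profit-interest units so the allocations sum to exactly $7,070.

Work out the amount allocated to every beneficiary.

Becker: $2,410 | Nwosu: $1,270 | Orozco: $1,410 | Vance: $1,980

Profit-interest units total: 50.
Proportional shares: Becker 17/50 × $7,070 = 2,403.80; Nwosu 9/50 × $7,070 = 1,272.60; Orozco 10/50 × $7,070 = 1,414.00; Vance 14/50 × $7,070 = 1,979.60.
After rounding ($10): Becker $2,400; Nwosu $1,270; Orozco $1,410; Vance $1,980. Sum = $7,060.
Difference $7,070 − $7,060 = +$10 applied to largest profit-interest units (Becker): Becker becomes $2,410.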